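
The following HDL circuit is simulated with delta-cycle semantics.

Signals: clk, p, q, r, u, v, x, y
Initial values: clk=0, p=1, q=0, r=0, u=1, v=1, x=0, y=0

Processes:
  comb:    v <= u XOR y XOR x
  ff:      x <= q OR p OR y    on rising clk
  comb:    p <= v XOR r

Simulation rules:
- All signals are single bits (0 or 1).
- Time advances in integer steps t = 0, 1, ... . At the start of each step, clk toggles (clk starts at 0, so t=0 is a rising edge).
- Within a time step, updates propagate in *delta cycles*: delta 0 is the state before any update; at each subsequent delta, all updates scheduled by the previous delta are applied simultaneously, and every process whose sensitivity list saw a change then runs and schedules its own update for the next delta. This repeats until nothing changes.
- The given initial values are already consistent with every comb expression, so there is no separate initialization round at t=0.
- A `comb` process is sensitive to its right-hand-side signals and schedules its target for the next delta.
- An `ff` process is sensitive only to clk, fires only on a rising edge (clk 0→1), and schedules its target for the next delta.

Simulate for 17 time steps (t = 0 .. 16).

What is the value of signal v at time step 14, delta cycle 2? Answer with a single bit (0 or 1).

0

t0.Δ0 x=0 p=1 u=1 q=0 clk=0 r=0 y=0 v=1
t0.Δ1 x=0 p=1 u=1 q=0 clk=1 r=0 y=0 v=1
t0.Δ2 x=1 p=1 u=1 q=0 clk=1 r=0 y=0 v=1
t0.Δ3 x=1 p=1 u=1 q=0 clk=1 r=0 y=0 v=0
t0.Δ4 x=1 p=0 u=1 q=0 clk=1 r=0 y=0 v=0
t1.Δ0 x=1 p=0 u=1 q=0 clk=1 r=0 y=0 v=0
t1.Δ1 x=1 p=0 u=1 q=0 clk=0 r=0 y=0 v=0
t2.Δ0 x=1 p=0 u=1 q=0 clk=0 r=0 y=0 v=0
t2.Δ1 x=1 p=0 u=1 q=0 clk=1 r=0 y=0 v=0
t2.Δ2 x=0 p=0 u=1 q=0 clk=1 r=0 y=0 v=0
t2.Δ3 x=0 p=0 u=1 q=0 clk=1 r=0 y=0 v=1
t2.Δ4 x=0 p=1 u=1 q=0 clk=1 r=0 y=0 v=1
t3.Δ0 x=0 p=1 u=1 q=0 clk=1 r=0 y=0 v=1
t3.Δ1 x=0 p=1 u=1 q=0 clk=0 r=0 y=0 v=1
t4.Δ0 x=0 p=1 u=1 q=0 clk=0 r=0 y=0 v=1
t4.Δ1 x=0 p=1 u=1 q=0 clk=1 r=0 y=0 v=1
t4.Δ2 x=1 p=1 u=1 q=0 clk=1 r=0 y=0 v=1
t4.Δ3 x=1 p=1 u=1 q=0 clk=1 r=0 y=0 v=0
t4.Δ4 x=1 p=0 u=1 q=0 clk=1 r=0 y=0 v=0
t5.Δ0 x=1 p=0 u=1 q=0 clk=1 r=0 y=0 v=0
t5.Δ1 x=1 p=0 u=1 q=0 clk=0 r=0 y=0 v=0
t6.Δ0 x=1 p=0 u=1 q=0 clk=0 r=0 y=0 v=0
t6.Δ1 x=1 p=0 u=1 q=0 clk=1 r=0 y=0 v=0
t6.Δ2 x=0 p=0 u=1 q=0 clk=1 r=0 y=0 v=0
t6.Δ3 x=0 p=0 u=1 q=0 clk=1 r=0 y=0 v=1
t6.Δ4 x=0 p=1 u=1 q=0 clk=1 r=0 y=0 v=1
t7.Δ0 x=0 p=1 u=1 q=0 clk=1 r=0 y=0 v=1
t7.Δ1 x=0 p=1 u=1 q=0 clk=0 r=0 y=0 v=1
t8.Δ0 x=0 p=1 u=1 q=0 clk=0 r=0 y=0 v=1
t8.Δ1 x=0 p=1 u=1 q=0 clk=1 r=0 y=0 v=1
t8.Δ2 x=1 p=1 u=1 q=0 clk=1 r=0 y=0 v=1
t8.Δ3 x=1 p=1 u=1 q=0 clk=1 r=0 y=0 v=0
t8.Δ4 x=1 p=0 u=1 q=0 clk=1 r=0 y=0 v=0
t9.Δ0 x=1 p=0 u=1 q=0 clk=1 r=0 y=0 v=0
t9.Δ1 x=1 p=0 u=1 q=0 clk=0 r=0 y=0 v=0
t10.Δ0 x=1 p=0 u=1 q=0 clk=0 r=0 y=0 v=0
t10.Δ1 x=1 p=0 u=1 q=0 clk=1 r=0 y=0 v=0
t10.Δ2 x=0 p=0 u=1 q=0 clk=1 r=0 y=0 v=0
t10.Δ3 x=0 p=0 u=1 q=0 clk=1 r=0 y=0 v=1
t10.Δ4 x=0 p=1 u=1 q=0 clk=1 r=0 y=0 v=1
t11.Δ0 x=0 p=1 u=1 q=0 clk=1 r=0 y=0 v=1
t11.Δ1 x=0 p=1 u=1 q=0 clk=0 r=0 y=0 v=1
t12.Δ0 x=0 p=1 u=1 q=0 clk=0 r=0 y=0 v=1
t12.Δ1 x=0 p=1 u=1 q=0 clk=1 r=0 y=0 v=1
t12.Δ2 x=1 p=1 u=1 q=0 clk=1 r=0 y=0 v=1
t12.Δ3 x=1 p=1 u=1 q=0 clk=1 r=0 y=0 v=0
t12.Δ4 x=1 p=0 u=1 q=0 clk=1 r=0 y=0 v=0
t13.Δ0 x=1 p=0 u=1 q=0 clk=1 r=0 y=0 v=0
t13.Δ1 x=1 p=0 u=1 q=0 clk=0 r=0 y=0 v=0
t14.Δ0 x=1 p=0 u=1 q=0 clk=0 r=0 y=0 v=0
t14.Δ1 x=1 p=0 u=1 q=0 clk=1 r=0 y=0 v=0
t14.Δ2 x=0 p=0 u=1 q=0 clk=1 r=0 y=0 v=0
t14.Δ3 x=0 p=0 u=1 q=0 clk=1 r=0 y=0 v=1
t14.Δ4 x=0 p=1 u=1 q=0 clk=1 r=0 y=0 v=1
t15.Δ0 x=0 p=1 u=1 q=0 clk=1 r=0 y=0 v=1
t15.Δ1 x=0 p=1 u=1 q=0 clk=0 r=0 y=0 v=1
t16.Δ0 x=0 p=1 u=1 q=0 clk=0 r=0 y=0 v=1
t16.Δ1 x=0 p=1 u=1 q=0 clk=1 r=0 y=0 v=1
t16.Δ2 x=1 p=1 u=1 q=0 clk=1 r=0 y=0 v=1
t16.Δ3 x=1 p=1 u=1 q=0 clk=1 r=0 y=0 v=0
t16.Δ4 x=1 p=0 u=1 q=0 clk=1 r=0 y=0 v=0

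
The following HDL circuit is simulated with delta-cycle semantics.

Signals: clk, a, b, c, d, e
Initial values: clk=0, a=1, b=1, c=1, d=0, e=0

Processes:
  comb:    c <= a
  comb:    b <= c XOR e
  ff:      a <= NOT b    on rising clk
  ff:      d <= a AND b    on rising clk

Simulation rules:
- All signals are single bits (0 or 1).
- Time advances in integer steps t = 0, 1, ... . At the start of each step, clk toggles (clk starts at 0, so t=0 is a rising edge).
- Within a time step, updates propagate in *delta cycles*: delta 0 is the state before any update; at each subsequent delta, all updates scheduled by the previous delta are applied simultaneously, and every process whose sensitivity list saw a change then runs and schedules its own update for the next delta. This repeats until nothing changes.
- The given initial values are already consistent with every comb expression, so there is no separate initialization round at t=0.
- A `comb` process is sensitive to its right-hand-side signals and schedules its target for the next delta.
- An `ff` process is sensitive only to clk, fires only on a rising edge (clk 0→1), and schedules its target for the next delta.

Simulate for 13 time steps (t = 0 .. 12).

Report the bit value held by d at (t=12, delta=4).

1

t0.Δ0 e=0 b=1 a=1 d=0 c=1 clk=0
t0.Δ1 e=0 b=1 a=1 d=0 c=1 clk=1
t0.Δ2 e=0 b=1 a=0 d=1 c=1 clk=1
t0.Δ3 e=0 b=1 a=0 d=1 c=0 clk=1
t0.Δ4 e=0 b=0 a=0 d=1 c=0 clk=1
t1.Δ0 e=0 b=0 a=0 d=1 c=0 clk=1
t1.Δ1 e=0 b=0 a=0 d=1 c=0 clk=0
t2.Δ0 e=0 b=0 a=0 d=1 c=0 clk=0
t2.Δ1 e=0 b=0 a=0 d=1 c=0 clk=1
t2.Δ2 e=0 b=0 a=1 d=0 c=0 clk=1
t2.Δ3 e=0 b=0 a=1 d=0 c=1 clk=1
t2.Δ4 e=0 b=1 a=1 d=0 c=1 clk=1
t3.Δ0 e=0 b=1 a=1 d=0 c=1 clk=1
t3.Δ1 e=0 b=1 a=1 d=0 c=1 clk=0
t4.Δ0 e=0 b=1 a=1 d=0 c=1 clk=0
t4.Δ1 e=0 b=1 a=1 d=0 c=1 clk=1
t4.Δ2 e=0 b=1 a=0 d=1 c=1 clk=1
t4.Δ3 e=0 b=1 a=0 d=1 c=0 clk=1
t4.Δ4 e=0 b=0 a=0 d=1 c=0 clk=1
t5.Δ0 e=0 b=0 a=0 d=1 c=0 clk=1
t5.Δ1 e=0 b=0 a=0 d=1 c=0 clk=0
t6.Δ0 e=0 b=0 a=0 d=1 c=0 clk=0
t6.Δ1 e=0 b=0 a=0 d=1 c=0 clk=1
t6.Δ2 e=0 b=0 a=1 d=0 c=0 clk=1
t6.Δ3 e=0 b=0 a=1 d=0 c=1 clk=1
t6.Δ4 e=0 b=1 a=1 d=0 c=1 clk=1
t7.Δ0 e=0 b=1 a=1 d=0 c=1 clk=1
t7.Δ1 e=0 b=1 a=1 d=0 c=1 clk=0
t8.Δ0 e=0 b=1 a=1 d=0 c=1 clk=0
t8.Δ1 e=0 b=1 a=1 d=0 c=1 clk=1
t8.Δ2 e=0 b=1 a=0 d=1 c=1 clk=1
t8.Δ3 e=0 b=1 a=0 d=1 c=0 clk=1
t8.Δ4 e=0 b=0 a=0 d=1 c=0 clk=1
t9.Δ0 e=0 b=0 a=0 d=1 c=0 clk=1
t9.Δ1 e=0 b=0 a=0 d=1 c=0 clk=0
t10.Δ0 e=0 b=0 a=0 d=1 c=0 clk=0
t10.Δ1 e=0 b=0 a=0 d=1 c=0 clk=1
t10.Δ2 e=0 b=0 a=1 d=0 c=0 clk=1
t10.Δ3 e=0 b=0 a=1 d=0 c=1 clk=1
t10.Δ4 e=0 b=1 a=1 d=0 c=1 clk=1
t11.Δ0 e=0 b=1 a=1 d=0 c=1 clk=1
t11.Δ1 e=0 b=1 a=1 d=0 c=1 clk=0
t12.Δ0 e=0 b=1 a=1 d=0 c=1 clk=0
t12.Δ1 e=0 b=1 a=1 d=0 c=1 clk=1
t12.Δ2 e=0 b=1 a=0 d=1 c=1 clk=1
t12.Δ3 e=0 b=1 a=0 d=1 c=0 clk=1
t12.Δ4 e=0 b=0 a=0 d=1 c=0 clk=1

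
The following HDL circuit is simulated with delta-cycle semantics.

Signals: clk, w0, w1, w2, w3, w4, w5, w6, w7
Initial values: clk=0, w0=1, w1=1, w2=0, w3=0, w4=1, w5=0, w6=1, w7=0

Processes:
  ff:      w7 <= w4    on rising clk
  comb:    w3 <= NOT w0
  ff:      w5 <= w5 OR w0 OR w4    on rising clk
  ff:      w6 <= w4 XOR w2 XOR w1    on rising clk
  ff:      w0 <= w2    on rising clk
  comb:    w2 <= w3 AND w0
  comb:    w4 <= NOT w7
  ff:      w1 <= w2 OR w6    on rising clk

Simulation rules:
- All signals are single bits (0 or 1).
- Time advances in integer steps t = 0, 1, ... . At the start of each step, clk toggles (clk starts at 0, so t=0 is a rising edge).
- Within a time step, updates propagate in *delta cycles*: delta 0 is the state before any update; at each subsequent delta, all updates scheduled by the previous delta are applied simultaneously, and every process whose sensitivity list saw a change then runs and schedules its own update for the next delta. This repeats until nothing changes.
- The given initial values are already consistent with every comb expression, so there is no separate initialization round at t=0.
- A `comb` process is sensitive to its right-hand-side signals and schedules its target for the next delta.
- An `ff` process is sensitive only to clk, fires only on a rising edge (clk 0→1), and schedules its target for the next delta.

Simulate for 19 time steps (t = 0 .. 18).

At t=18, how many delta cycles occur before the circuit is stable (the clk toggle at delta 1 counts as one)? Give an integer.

3

[bits: w7,w5,w4,w3,w6,w0,w1,clk,w2]
t=0: Δ0=001011100 Δ1=001011110 Δ2=111000110 Δ3=110100110 | 3Δ
t=1: Δ0=110100110 Δ1=110100100 | 1Δ
t=2: Δ0=110100100 Δ1=110100110 Δ2=010110010 Δ3=011110010 | 3Δ
t=3: Δ0=011110010 Δ1=011110000 | 1Δ
t=4: Δ0=011110000 Δ1=011110010 Δ2=111110110 Δ3=110110110 | 3Δ
t=5: Δ0=110110110 Δ1=110110100 | 1Δ
t=6: Δ0=110110100 Δ1=110110110 Δ2=010110110 Δ3=011110110 | 3Δ
t=7: Δ0=011110110 Δ1=011110100 | 1Δ
t=8: Δ0=011110100 Δ1=011110110 Δ2=111100110 Δ3=110100110 | 3Δ
t=9: Δ0=110100110 Δ1=110100100 | 1Δ
t=10: Δ0=110100100 Δ1=110100110 Δ2=010110010 Δ3=011110010 | 3Δ
t=11: Δ0=011110010 Δ1=011110000 | 1Δ
t=12: Δ0=011110000 Δ1=011110010 Δ2=111110110 Δ3=110110110 | 3Δ
t=13: Δ0=110110110 Δ1=110110100 | 1Δ
t=14: Δ0=110110100 Δ1=110110110 Δ2=010110110 Δ3=011110110 | 3Δ
t=15: Δ0=011110110 Δ1=011110100 | 1Δ
t=16: Δ0=011110100 Δ1=011110110 Δ2=111100110 Δ3=110100110 | 3Δ
t=17: Δ0=110100110 Δ1=110100100 | 1Δ
t=18: Δ0=110100100 Δ1=110100110 Δ2=010110010 Δ3=011110010 | 3Δ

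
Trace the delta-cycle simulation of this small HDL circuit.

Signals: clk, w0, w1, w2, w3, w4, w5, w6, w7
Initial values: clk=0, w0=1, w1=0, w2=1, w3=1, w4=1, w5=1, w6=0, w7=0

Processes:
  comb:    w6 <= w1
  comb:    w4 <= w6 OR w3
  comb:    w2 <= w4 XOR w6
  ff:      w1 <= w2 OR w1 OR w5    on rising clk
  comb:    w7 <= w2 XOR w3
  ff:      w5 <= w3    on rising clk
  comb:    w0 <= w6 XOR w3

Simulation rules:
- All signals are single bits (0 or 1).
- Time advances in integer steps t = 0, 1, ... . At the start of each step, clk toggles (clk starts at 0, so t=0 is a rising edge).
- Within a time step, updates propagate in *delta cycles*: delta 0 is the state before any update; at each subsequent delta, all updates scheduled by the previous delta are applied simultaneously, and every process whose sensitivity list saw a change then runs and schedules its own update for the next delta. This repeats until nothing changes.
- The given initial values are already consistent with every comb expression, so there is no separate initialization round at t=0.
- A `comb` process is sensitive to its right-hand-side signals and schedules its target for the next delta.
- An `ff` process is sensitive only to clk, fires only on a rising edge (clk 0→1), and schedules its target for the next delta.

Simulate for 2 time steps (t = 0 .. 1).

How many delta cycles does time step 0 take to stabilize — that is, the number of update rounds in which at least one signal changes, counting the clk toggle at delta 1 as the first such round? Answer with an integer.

5

[bits: w0,w1,clk,w5,w4,w2,w3,w7,w6]
t=0: Δ0=100111100 Δ1=101111100 Δ2=111111100 Δ3=111111101 Δ4=011110101 Δ5=011110111 | 5Δ
t=1: Δ0=011110111 Δ1=010110111 | 1Δ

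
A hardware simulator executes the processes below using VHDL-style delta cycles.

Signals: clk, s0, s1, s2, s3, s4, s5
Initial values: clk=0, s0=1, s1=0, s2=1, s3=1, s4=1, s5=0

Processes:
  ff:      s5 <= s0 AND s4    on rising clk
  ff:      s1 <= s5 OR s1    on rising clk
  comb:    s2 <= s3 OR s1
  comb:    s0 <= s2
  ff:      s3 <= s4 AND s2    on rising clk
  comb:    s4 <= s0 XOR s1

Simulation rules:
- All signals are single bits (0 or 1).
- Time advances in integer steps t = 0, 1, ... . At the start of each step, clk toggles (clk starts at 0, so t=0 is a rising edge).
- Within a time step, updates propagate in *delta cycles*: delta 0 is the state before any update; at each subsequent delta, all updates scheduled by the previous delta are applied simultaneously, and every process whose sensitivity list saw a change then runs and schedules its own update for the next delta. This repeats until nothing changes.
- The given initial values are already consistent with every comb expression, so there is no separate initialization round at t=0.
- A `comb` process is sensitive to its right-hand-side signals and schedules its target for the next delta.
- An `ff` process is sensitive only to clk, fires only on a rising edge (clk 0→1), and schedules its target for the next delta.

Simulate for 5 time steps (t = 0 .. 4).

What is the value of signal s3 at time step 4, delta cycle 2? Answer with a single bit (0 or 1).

t0.Δ0 s4=1 s1=0 s5=0 s2=1 s0=1 clk=0 s3=1
t0.Δ1 s4=1 s1=0 s5=0 s2=1 s0=1 clk=1 s3=1
t0.Δ2 s4=1 s1=0 s5=1 s2=1 s0=1 clk=1 s3=1
t1.Δ0 s4=1 s1=0 s5=1 s2=1 s0=1 clk=1 s3=1
t1.Δ1 s4=1 s1=0 s5=1 s2=1 s0=1 clk=0 s3=1
t2.Δ0 s4=1 s1=0 s5=1 s2=1 s0=1 clk=0 s3=1
t2.Δ1 s4=1 s1=0 s5=1 s2=1 s0=1 clk=1 s3=1
t2.Δ2 s4=1 s1=1 s5=1 s2=1 s0=1 clk=1 s3=1
t2.Δ3 s4=0 s1=1 s5=1 s2=1 s0=1 clk=1 s3=1
t3.Δ0 s4=0 s1=1 s5=1 s2=1 s0=1 clk=1 s3=1
t3.Δ1 s4=0 s1=1 s5=1 s2=1 s0=1 clk=0 s3=1
t4.Δ0 s4=0 s1=1 s5=1 s2=1 s0=1 clk=0 s3=1
t4.Δ1 s4=0 s1=1 s5=1 s2=1 s0=1 clk=1 s3=1
t4.Δ2 s4=0 s1=1 s5=0 s2=1 s0=1 clk=1 s3=0

0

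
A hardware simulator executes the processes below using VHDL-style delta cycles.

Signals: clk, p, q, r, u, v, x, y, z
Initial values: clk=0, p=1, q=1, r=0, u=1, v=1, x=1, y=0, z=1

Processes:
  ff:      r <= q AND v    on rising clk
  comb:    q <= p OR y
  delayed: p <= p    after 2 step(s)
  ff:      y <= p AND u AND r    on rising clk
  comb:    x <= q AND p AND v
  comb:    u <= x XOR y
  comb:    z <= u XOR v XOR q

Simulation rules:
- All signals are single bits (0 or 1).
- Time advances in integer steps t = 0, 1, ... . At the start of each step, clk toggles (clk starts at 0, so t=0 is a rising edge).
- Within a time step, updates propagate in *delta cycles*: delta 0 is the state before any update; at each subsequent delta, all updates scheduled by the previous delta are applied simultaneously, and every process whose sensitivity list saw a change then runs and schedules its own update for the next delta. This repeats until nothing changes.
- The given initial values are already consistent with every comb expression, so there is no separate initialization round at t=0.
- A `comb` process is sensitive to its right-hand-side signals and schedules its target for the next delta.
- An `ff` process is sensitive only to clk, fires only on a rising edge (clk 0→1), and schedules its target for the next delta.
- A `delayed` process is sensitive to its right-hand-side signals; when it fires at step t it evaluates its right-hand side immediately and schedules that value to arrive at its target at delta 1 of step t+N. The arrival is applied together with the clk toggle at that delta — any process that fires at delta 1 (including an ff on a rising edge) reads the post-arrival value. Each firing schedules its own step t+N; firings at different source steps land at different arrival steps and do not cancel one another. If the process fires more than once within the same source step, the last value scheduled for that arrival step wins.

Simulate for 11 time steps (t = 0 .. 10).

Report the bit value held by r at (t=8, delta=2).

[bits: v,y,q,x,p,u,r,z,clk]
t=0: Δ0=101111010 Δ1=101111011 Δ2=101111111 | 2Δ
t=1: Δ0=101111111 Δ1=101111110 | 1Δ
t=2: Δ0=101111110 Δ1=101111111 Δ2=111111111 Δ3=111110111 Δ4=111110101 | 4Δ
t=3: Δ0=111110101 Δ1=111110100 | 1Δ
t=4: Δ0=111110100 Δ1=111110101 Δ2=101110101 Δ3=101111101 Δ4=101111111 | 4Δ
t=5: Δ0=101111111 Δ1=101111110 | 1Δ
t=6: Δ0=101111110 Δ1=101111111 Δ2=111111111 Δ3=111110111 Δ4=111110101 | 4Δ
t=7: Δ0=111110101 Δ1=111110100 | 1Δ
t=8: Δ0=111110100 Δ1=111110101 Δ2=101110101 Δ3=101111101 Δ4=101111111 | 4Δ
t=9: Δ0=101111111 Δ1=101111110 | 1Δ
t=10: Δ0=101111110 Δ1=101111111 Δ2=111111111 Δ3=111110111 Δ4=111110101 | 4Δ

1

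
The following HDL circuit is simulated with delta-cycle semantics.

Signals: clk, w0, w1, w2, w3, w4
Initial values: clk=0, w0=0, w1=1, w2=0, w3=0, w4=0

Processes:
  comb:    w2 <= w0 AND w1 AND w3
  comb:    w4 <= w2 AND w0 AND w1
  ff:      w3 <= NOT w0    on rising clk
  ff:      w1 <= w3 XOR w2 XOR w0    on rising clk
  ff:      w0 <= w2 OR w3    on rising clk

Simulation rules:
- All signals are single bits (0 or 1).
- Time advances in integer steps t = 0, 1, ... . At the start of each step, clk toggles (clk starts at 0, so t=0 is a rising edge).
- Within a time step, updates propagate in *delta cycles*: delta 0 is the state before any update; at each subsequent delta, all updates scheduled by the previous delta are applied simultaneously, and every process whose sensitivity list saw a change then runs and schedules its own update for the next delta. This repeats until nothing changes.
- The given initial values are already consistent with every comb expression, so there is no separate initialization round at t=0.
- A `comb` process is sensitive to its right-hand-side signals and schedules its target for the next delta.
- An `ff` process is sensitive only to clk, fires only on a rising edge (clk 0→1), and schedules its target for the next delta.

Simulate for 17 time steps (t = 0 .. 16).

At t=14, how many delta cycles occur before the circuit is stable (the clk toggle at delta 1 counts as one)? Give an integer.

2

[bits: clk,w2,w4,w0,w3,w1]
t=0: Δ0=000001 Δ1=100001 Δ2=100010 | 2Δ
t=1: Δ0=100010 Δ1=000010 | 1Δ
t=2: Δ0=000010 Δ1=100010 Δ2=100111 Δ3=110111 Δ4=111111 | 4Δ
t=3: Δ0=111111 Δ1=011111 | 1Δ
t=4: Δ0=011111 Δ1=111111 Δ2=111101 Δ3=101101 Δ4=100101 | 4Δ
t=5: Δ0=100101 Δ1=000101 | 1Δ
t=6: Δ0=000101 Δ1=100101 Δ2=100001 | 2Δ
t=7: Δ0=100001 Δ1=000001 | 1Δ
t=8: Δ0=000001 Δ1=100001 Δ2=100010 | 2Δ
t=9: Δ0=100010 Δ1=000010 | 1Δ
t=10: Δ0=000010 Δ1=100010 Δ2=100111 Δ3=110111 Δ4=111111 | 4Δ
t=11: Δ0=111111 Δ1=011111 | 1Δ
t=12: Δ0=011111 Δ1=111111 Δ2=111101 Δ3=101101 Δ4=100101 | 4Δ
t=13: Δ0=100101 Δ1=000101 | 1Δ
t=14: Δ0=000101 Δ1=100101 Δ2=100001 | 2Δ
t=15: Δ0=100001 Δ1=000001 | 1Δ
t=16: Δ0=000001 Δ1=100001 Δ2=100010 | 2Δ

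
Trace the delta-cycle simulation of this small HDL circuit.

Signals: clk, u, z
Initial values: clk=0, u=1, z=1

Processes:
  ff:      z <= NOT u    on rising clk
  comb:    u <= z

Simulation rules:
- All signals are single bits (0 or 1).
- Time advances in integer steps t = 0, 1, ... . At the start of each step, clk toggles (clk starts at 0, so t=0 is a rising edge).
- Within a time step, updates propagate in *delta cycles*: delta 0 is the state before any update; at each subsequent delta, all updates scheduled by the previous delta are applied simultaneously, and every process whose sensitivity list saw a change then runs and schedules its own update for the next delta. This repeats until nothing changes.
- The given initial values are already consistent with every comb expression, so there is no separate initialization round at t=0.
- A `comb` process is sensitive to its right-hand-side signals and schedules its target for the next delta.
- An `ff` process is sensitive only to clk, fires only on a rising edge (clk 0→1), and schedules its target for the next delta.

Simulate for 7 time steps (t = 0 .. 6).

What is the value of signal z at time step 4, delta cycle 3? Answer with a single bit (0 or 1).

0

[bits: u,z,clk]
t=0: Δ0=110 Δ1=111 Δ2=101 Δ3=001 | 3Δ
t=1: Δ0=001 Δ1=000 | 1Δ
t=2: Δ0=000 Δ1=001 Δ2=011 Δ3=111 | 3Δ
t=3: Δ0=111 Δ1=110 | 1Δ
t=4: Δ0=110 Δ1=111 Δ2=101 Δ3=001 | 3Δ
t=5: Δ0=001 Δ1=000 | 1Δ
t=6: Δ0=000 Δ1=001 Δ2=011 Δ3=111 | 3Δ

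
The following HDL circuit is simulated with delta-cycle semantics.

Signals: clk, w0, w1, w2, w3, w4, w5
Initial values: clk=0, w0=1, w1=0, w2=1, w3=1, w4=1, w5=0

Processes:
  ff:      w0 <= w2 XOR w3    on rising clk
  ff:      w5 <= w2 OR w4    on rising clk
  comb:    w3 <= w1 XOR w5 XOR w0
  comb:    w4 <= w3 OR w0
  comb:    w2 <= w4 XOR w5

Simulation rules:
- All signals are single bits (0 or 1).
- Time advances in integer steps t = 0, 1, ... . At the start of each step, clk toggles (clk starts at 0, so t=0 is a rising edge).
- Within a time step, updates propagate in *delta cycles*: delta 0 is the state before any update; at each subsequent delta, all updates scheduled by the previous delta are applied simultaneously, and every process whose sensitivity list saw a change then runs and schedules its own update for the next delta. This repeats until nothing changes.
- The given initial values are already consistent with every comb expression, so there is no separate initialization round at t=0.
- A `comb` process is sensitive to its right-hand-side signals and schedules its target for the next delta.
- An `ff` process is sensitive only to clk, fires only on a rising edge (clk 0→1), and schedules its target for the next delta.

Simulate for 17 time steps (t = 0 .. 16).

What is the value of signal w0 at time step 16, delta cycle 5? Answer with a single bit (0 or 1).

0

[bits: clk,w1,w3,w2,w0,w5,w4]
t=0: Δ0=0011101 Δ1=1011101 Δ2=1011011 Δ3=1010011 | 3Δ
t=1: Δ0=1010011 Δ1=0010011 | 1Δ
t=2: Δ0=0010011 Δ1=1010011 Δ2=1010111 Δ3=1000111 | 3Δ
t=3: Δ0=1000111 Δ1=0000111 | 1Δ
t=4: Δ0=0000111 Δ1=1000111 Δ2=1000011 Δ3=1010010 Δ4=1011011 Δ5=1010011 | 5Δ
t=5: Δ0=1010011 Δ1=0010011 | 1Δ
t=6: Δ0=0010011 Δ1=1010011 Δ2=1010111 Δ3=1000111 | 3Δ
t=7: Δ0=1000111 Δ1=0000111 | 1Δ
t=8: Δ0=0000111 Δ1=1000111 Δ2=1000011 Δ3=1010010 Δ4=1011011 Δ5=1010011 | 5Δ
t=9: Δ0=1010011 Δ1=0010011 | 1Δ
t=10: Δ0=0010011 Δ1=1010011 Δ2=1010111 Δ3=1000111 | 3Δ
t=11: Δ0=1000111 Δ1=0000111 | 1Δ
t=12: Δ0=0000111 Δ1=1000111 Δ2=1000011 Δ3=1010010 Δ4=1011011 Δ5=1010011 | 5Δ
t=13: Δ0=1010011 Δ1=0010011 | 1Δ
t=14: Δ0=0010011 Δ1=1010011 Δ2=1010111 Δ3=1000111 | 3Δ
t=15: Δ0=1000111 Δ1=0000111 | 1Δ
t=16: Δ0=0000111 Δ1=1000111 Δ2=1000011 Δ3=1010010 Δ4=1011011 Δ5=1010011 | 5Δ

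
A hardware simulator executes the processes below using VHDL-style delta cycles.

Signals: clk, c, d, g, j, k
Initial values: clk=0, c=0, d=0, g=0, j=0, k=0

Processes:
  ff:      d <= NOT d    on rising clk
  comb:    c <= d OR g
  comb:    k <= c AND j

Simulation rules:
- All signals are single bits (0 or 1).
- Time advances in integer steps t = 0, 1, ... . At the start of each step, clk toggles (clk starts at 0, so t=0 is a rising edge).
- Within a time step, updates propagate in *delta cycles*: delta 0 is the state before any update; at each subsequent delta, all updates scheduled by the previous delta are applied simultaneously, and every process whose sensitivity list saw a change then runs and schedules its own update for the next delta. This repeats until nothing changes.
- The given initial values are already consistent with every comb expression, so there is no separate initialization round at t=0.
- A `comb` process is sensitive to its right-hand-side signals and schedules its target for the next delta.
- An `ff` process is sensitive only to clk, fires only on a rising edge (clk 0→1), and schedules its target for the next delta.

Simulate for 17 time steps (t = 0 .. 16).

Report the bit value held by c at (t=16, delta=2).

0

[bits: c,j,g,d,k,clk]
t=0: Δ0=000000 Δ1=000001 Δ2=000101 Δ3=100101 | 3Δ
t=1: Δ0=100101 Δ1=100100 | 1Δ
t=2: Δ0=100100 Δ1=100101 Δ2=100001 Δ3=000001 | 3Δ
t=3: Δ0=000001 Δ1=000000 | 1Δ
t=4: Δ0=000000 Δ1=000001 Δ2=000101 Δ3=100101 | 3Δ
t=5: Δ0=100101 Δ1=100100 | 1Δ
t=6: Δ0=100100 Δ1=100101 Δ2=100001 Δ3=000001 | 3Δ
t=7: Δ0=000001 Δ1=000000 | 1Δ
t=8: Δ0=000000 Δ1=000001 Δ2=000101 Δ3=100101 | 3Δ
t=9: Δ0=100101 Δ1=100100 | 1Δ
t=10: Δ0=100100 Δ1=100101 Δ2=100001 Δ3=000001 | 3Δ
t=11: Δ0=000001 Δ1=000000 | 1Δ
t=12: Δ0=000000 Δ1=000001 Δ2=000101 Δ3=100101 | 3Δ
t=13: Δ0=100101 Δ1=100100 | 1Δ
t=14: Δ0=100100 Δ1=100101 Δ2=100001 Δ3=000001 | 3Δ
t=15: Δ0=000001 Δ1=000000 | 1Δ
t=16: Δ0=000000 Δ1=000001 Δ2=000101 Δ3=100101 | 3Δ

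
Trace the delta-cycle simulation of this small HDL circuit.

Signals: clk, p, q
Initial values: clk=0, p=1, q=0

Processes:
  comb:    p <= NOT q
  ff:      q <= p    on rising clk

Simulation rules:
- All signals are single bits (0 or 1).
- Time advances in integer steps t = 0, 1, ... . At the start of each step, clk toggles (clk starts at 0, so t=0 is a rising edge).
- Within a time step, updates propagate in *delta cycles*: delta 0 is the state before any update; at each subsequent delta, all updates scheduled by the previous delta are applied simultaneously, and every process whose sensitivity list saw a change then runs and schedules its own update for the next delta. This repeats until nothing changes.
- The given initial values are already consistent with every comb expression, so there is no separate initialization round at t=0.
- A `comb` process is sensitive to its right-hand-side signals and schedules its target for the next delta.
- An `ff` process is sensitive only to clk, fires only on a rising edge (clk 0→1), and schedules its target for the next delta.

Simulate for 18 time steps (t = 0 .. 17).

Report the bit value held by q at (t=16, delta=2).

1

[bits: q,p,clk]
t=0: Δ0=010 Δ1=011 Δ2=111 Δ3=101 | 3Δ
t=1: Δ0=101 Δ1=100 | 1Δ
t=2: Δ0=100 Δ1=101 Δ2=001 Δ3=011 | 3Δ
t=3: Δ0=011 Δ1=010 | 1Δ
t=4: Δ0=010 Δ1=011 Δ2=111 Δ3=101 | 3Δ
t=5: Δ0=101 Δ1=100 | 1Δ
t=6: Δ0=100 Δ1=101 Δ2=001 Δ3=011 | 3Δ
t=7: Δ0=011 Δ1=010 | 1Δ
t=8: Δ0=010 Δ1=011 Δ2=111 Δ3=101 | 3Δ
t=9: Δ0=101 Δ1=100 | 1Δ
t=10: Δ0=100 Δ1=101 Δ2=001 Δ3=011 | 3Δ
t=11: Δ0=011 Δ1=010 | 1Δ
t=12: Δ0=010 Δ1=011 Δ2=111 Δ3=101 | 3Δ
t=13: Δ0=101 Δ1=100 | 1Δ
t=14: Δ0=100 Δ1=101 Δ2=001 Δ3=011 | 3Δ
t=15: Δ0=011 Δ1=010 | 1Δ
t=16: Δ0=010 Δ1=011 Δ2=111 Δ3=101 | 3Δ
t=17: Δ0=101 Δ1=100 | 1Δ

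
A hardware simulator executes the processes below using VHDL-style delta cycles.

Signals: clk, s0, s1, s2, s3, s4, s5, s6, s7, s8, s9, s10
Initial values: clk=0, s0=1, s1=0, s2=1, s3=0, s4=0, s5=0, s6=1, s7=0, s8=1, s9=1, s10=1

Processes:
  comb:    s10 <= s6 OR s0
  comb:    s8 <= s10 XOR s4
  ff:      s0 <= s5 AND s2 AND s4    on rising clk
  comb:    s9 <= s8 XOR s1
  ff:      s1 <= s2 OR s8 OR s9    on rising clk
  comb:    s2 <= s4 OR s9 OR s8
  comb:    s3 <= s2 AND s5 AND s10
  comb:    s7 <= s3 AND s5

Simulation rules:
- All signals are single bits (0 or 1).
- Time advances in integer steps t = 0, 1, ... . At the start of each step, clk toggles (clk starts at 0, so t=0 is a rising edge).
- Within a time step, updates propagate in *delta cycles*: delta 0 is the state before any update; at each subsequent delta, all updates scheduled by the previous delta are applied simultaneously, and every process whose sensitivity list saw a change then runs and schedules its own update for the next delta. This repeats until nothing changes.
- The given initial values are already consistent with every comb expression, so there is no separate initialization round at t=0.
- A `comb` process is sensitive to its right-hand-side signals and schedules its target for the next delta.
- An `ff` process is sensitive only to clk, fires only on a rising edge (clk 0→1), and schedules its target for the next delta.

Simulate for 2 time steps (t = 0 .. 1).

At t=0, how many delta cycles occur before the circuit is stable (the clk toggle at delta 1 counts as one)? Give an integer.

t0.Δ0 s7=0 s8=1 s10=1 s4=0 s0=1 s2=1 s5=0 s9=1 s3=0 clk=0 s1=0 s6=1
t0.Δ1 s7=0 s8=1 s10=1 s4=0 s0=1 s2=1 s5=0 s9=1 s3=0 clk=1 s1=0 s6=1
t0.Δ2 s7=0 s8=1 s10=1 s4=0 s0=0 s2=1 s5=0 s9=1 s3=0 clk=1 s1=1 s6=1
t0.Δ3 s7=0 s8=1 s10=1 s4=0 s0=0 s2=1 s5=0 s9=0 s3=0 clk=1 s1=1 s6=1
t1.Δ0 s7=0 s8=1 s10=1 s4=0 s0=0 s2=1 s5=0 s9=0 s3=0 clk=1 s1=1 s6=1
t1.Δ1 s7=0 s8=1 s10=1 s4=0 s0=0 s2=1 s5=0 s9=0 s3=0 clk=0 s1=1 s6=1

3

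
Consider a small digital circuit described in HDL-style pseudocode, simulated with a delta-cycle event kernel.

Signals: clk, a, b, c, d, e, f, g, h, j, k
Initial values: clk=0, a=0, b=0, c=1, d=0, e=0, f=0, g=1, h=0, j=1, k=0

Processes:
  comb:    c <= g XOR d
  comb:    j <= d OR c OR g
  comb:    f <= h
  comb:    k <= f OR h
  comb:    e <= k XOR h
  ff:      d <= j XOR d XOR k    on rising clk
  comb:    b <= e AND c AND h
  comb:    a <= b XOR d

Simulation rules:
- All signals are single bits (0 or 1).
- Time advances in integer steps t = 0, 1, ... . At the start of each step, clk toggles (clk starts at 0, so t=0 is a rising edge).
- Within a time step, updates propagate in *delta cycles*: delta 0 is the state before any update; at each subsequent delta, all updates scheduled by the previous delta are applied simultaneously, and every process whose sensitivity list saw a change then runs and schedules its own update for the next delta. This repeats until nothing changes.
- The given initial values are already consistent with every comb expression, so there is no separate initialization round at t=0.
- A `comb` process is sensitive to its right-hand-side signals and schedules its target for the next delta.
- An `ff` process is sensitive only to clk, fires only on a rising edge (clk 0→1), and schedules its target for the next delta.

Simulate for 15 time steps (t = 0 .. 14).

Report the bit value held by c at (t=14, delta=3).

t0.Δ0 clk=0 g=1 d=0 a=0 b=0 k=0 h=0 c=1 j=1 e=0 f=0
t0.Δ1 clk=1 g=1 d=0 a=0 b=0 k=0 h=0 c=1 j=1 e=0 f=0
t0.Δ2 clk=1 g=1 d=1 a=0 b=0 k=0 h=0 c=1 j=1 e=0 f=0
t0.Δ3 clk=1 g=1 d=1 a=1 b=0 k=0 h=0 c=0 j=1 e=0 f=0
t1.Δ0 clk=1 g=1 d=1 a=1 b=0 k=0 h=0 c=0 j=1 e=0 f=0
t1.Δ1 clk=0 g=1 d=1 a=1 b=0 k=0 h=0 c=0 j=1 e=0 f=0
t2.Δ0 clk=0 g=1 d=1 a=1 b=0 k=0 h=0 c=0 j=1 e=0 f=0
t2.Δ1 clk=1 g=1 d=1 a=1 b=0 k=0 h=0 c=0 j=1 e=0 f=0
t2.Δ2 clk=1 g=1 d=0 a=1 b=0 k=0 h=0 c=0 j=1 e=0 f=0
t2.Δ3 clk=1 g=1 d=0 a=0 b=0 k=0 h=0 c=1 j=1 e=0 f=0
t3.Δ0 clk=1 g=1 d=0 a=0 b=0 k=0 h=0 c=1 j=1 e=0 f=0
t3.Δ1 clk=0 g=1 d=0 a=0 b=0 k=0 h=0 c=1 j=1 e=0 f=0
t4.Δ0 clk=0 g=1 d=0 a=0 b=0 k=0 h=0 c=1 j=1 e=0 f=0
t4.Δ1 clk=1 g=1 d=0 a=0 b=0 k=0 h=0 c=1 j=1 e=0 f=0
t4.Δ2 clk=1 g=1 d=1 a=0 b=0 k=0 h=0 c=1 j=1 e=0 f=0
t4.Δ3 clk=1 g=1 d=1 a=1 b=0 k=0 h=0 c=0 j=1 e=0 f=0
t5.Δ0 clk=1 g=1 d=1 a=1 b=0 k=0 h=0 c=0 j=1 e=0 f=0
t5.Δ1 clk=0 g=1 d=1 a=1 b=0 k=0 h=0 c=0 j=1 e=0 f=0
t6.Δ0 clk=0 g=1 d=1 a=1 b=0 k=0 h=0 c=0 j=1 e=0 f=0
t6.Δ1 clk=1 g=1 d=1 a=1 b=0 k=0 h=0 c=0 j=1 e=0 f=0
t6.Δ2 clk=1 g=1 d=0 a=1 b=0 k=0 h=0 c=0 j=1 e=0 f=0
t6.Δ3 clk=1 g=1 d=0 a=0 b=0 k=0 h=0 c=1 j=1 e=0 f=0
t7.Δ0 clk=1 g=1 d=0 a=0 b=0 k=0 h=0 c=1 j=1 e=0 f=0
t7.Δ1 clk=0 g=1 d=0 a=0 b=0 k=0 h=0 c=1 j=1 e=0 f=0
t8.Δ0 clk=0 g=1 d=0 a=0 b=0 k=0 h=0 c=1 j=1 e=0 f=0
t8.Δ1 clk=1 g=1 d=0 a=0 b=0 k=0 h=0 c=1 j=1 e=0 f=0
t8.Δ2 clk=1 g=1 d=1 a=0 b=0 k=0 h=0 c=1 j=1 e=0 f=0
t8.Δ3 clk=1 g=1 d=1 a=1 b=0 k=0 h=0 c=0 j=1 e=0 f=0
t9.Δ0 clk=1 g=1 d=1 a=1 b=0 k=0 h=0 c=0 j=1 e=0 f=0
t9.Δ1 clk=0 g=1 d=1 a=1 b=0 k=0 h=0 c=0 j=1 e=0 f=0
t10.Δ0 clk=0 g=1 d=1 a=1 b=0 k=0 h=0 c=0 j=1 e=0 f=0
t10.Δ1 clk=1 g=1 d=1 a=1 b=0 k=0 h=0 c=0 j=1 e=0 f=0
t10.Δ2 clk=1 g=1 d=0 a=1 b=0 k=0 h=0 c=0 j=1 e=0 f=0
t10.Δ3 clk=1 g=1 d=0 a=0 b=0 k=0 h=0 c=1 j=1 e=0 f=0
t11.Δ0 clk=1 g=1 d=0 a=0 b=0 k=0 h=0 c=1 j=1 e=0 f=0
t11.Δ1 clk=0 g=1 d=0 a=0 b=0 k=0 h=0 c=1 j=1 e=0 f=0
t12.Δ0 clk=0 g=1 d=0 a=0 b=0 k=0 h=0 c=1 j=1 e=0 f=0
t12.Δ1 clk=1 g=1 d=0 a=0 b=0 k=0 h=0 c=1 j=1 e=0 f=0
t12.Δ2 clk=1 g=1 d=1 a=0 b=0 k=0 h=0 c=1 j=1 e=0 f=0
t12.Δ3 clk=1 g=1 d=1 a=1 b=0 k=0 h=0 c=0 j=1 e=0 f=0
t13.Δ0 clk=1 g=1 d=1 a=1 b=0 k=0 h=0 c=0 j=1 e=0 f=0
t13.Δ1 clk=0 g=1 d=1 a=1 b=0 k=0 h=0 c=0 j=1 e=0 f=0
t14.Δ0 clk=0 g=1 d=1 a=1 b=0 k=0 h=0 c=0 j=1 e=0 f=0
t14.Δ1 clk=1 g=1 d=1 a=1 b=0 k=0 h=0 c=0 j=1 e=0 f=0
t14.Δ2 clk=1 g=1 d=0 a=1 b=0 k=0 h=0 c=0 j=1 e=0 f=0
t14.Δ3 clk=1 g=1 d=0 a=0 b=0 k=0 h=0 c=1 j=1 e=0 f=0

1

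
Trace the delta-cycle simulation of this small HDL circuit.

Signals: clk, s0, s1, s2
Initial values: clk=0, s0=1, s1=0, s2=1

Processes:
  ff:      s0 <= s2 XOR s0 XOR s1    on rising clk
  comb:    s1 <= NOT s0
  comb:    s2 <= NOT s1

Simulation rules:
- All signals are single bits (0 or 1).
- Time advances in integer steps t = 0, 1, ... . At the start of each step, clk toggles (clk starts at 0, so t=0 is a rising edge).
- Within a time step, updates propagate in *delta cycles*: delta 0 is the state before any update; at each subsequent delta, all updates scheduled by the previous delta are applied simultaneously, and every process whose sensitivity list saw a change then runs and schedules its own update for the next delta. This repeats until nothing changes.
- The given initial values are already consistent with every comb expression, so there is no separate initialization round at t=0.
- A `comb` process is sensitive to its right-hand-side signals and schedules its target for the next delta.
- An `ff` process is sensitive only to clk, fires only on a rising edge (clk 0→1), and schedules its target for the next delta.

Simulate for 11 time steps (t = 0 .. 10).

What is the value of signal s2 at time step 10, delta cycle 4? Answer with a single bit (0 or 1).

t0.Δ0 s1=0 clk=0 s0=1 s2=1
t0.Δ1 s1=0 clk=1 s0=1 s2=1
t0.Δ2 s1=0 clk=1 s0=0 s2=1
t0.Δ3 s1=1 clk=1 s0=0 s2=1
t0.Δ4 s1=1 clk=1 s0=0 s2=0
t1.Δ0 s1=1 clk=1 s0=0 s2=0
t1.Δ1 s1=1 clk=0 s0=0 s2=0
t2.Δ0 s1=1 clk=0 s0=0 s2=0
t2.Δ1 s1=1 clk=1 s0=0 s2=0
t2.Δ2 s1=1 clk=1 s0=1 s2=0
t2.Δ3 s1=0 clk=1 s0=1 s2=0
t2.Δ4 s1=0 clk=1 s0=1 s2=1
t3.Δ0 s1=0 clk=1 s0=1 s2=1
t3.Δ1 s1=0 clk=0 s0=1 s2=1
t4.Δ0 s1=0 clk=0 s0=1 s2=1
t4.Δ1 s1=0 clk=1 s0=1 s2=1
t4.Δ2 s1=0 clk=1 s0=0 s2=1
t4.Δ3 s1=1 clk=1 s0=0 s2=1
t4.Δ4 s1=1 clk=1 s0=0 s2=0
t5.Δ0 s1=1 clk=1 s0=0 s2=0
t5.Δ1 s1=1 clk=0 s0=0 s2=0
t6.Δ0 s1=1 clk=0 s0=0 s2=0
t6.Δ1 s1=1 clk=1 s0=0 s2=0
t6.Δ2 s1=1 clk=1 s0=1 s2=0
t6.Δ3 s1=0 clk=1 s0=1 s2=0
t6.Δ4 s1=0 clk=1 s0=1 s2=1
t7.Δ0 s1=0 clk=1 s0=1 s2=1
t7.Δ1 s1=0 clk=0 s0=1 s2=1
t8.Δ0 s1=0 clk=0 s0=1 s2=1
t8.Δ1 s1=0 clk=1 s0=1 s2=1
t8.Δ2 s1=0 clk=1 s0=0 s2=1
t8.Δ3 s1=1 clk=1 s0=0 s2=1
t8.Δ4 s1=1 clk=1 s0=0 s2=0
t9.Δ0 s1=1 clk=1 s0=0 s2=0
t9.Δ1 s1=1 clk=0 s0=0 s2=0
t10.Δ0 s1=1 clk=0 s0=0 s2=0
t10.Δ1 s1=1 clk=1 s0=0 s2=0
t10.Δ2 s1=1 clk=1 s0=1 s2=0
t10.Δ3 s1=0 clk=1 s0=1 s2=0
t10.Δ4 s1=0 clk=1 s0=1 s2=1

1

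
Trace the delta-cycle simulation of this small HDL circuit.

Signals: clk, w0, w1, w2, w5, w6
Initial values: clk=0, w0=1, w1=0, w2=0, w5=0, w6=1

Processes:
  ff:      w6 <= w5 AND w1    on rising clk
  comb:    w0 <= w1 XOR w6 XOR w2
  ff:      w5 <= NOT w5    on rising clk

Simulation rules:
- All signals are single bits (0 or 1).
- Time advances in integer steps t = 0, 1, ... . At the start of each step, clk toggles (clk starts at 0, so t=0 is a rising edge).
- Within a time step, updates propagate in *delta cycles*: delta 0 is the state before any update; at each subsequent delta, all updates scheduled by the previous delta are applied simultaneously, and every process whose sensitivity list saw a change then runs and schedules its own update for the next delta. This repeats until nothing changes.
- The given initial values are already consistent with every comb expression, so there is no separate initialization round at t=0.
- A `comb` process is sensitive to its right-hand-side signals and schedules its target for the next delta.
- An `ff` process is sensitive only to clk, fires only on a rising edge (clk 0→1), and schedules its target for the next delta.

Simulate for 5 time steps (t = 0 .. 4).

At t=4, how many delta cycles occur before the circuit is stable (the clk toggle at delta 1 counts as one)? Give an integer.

2

t=0 Δ0: w6=1 w5=0 w0=1 w2=0 clk=0 w1=0
  Δ1: clk:0→1
  Δ2: w6:1→0, w5:0→1
  Δ3: w0:1→0
  (3Δ to stable)
t=1 Δ0: w6=0 w5=1 w0=0 w2=0 clk=1 w1=0
  Δ1: clk:1→0
  (1Δ to stable)
t=2 Δ0: w6=0 w5=1 w0=0 w2=0 clk=0 w1=0
  Δ1: clk:0→1
  Δ2: w5:1→0
  (2Δ to stable)
t=3 Δ0: w6=0 w5=0 w0=0 w2=0 clk=1 w1=0
  Δ1: clk:1→0
  (1Δ to stable)
t=4 Δ0: w6=0 w5=0 w0=0 w2=0 clk=0 w1=0
  Δ1: clk:0→1
  Δ2: w5:0→1
  (2Δ to stable)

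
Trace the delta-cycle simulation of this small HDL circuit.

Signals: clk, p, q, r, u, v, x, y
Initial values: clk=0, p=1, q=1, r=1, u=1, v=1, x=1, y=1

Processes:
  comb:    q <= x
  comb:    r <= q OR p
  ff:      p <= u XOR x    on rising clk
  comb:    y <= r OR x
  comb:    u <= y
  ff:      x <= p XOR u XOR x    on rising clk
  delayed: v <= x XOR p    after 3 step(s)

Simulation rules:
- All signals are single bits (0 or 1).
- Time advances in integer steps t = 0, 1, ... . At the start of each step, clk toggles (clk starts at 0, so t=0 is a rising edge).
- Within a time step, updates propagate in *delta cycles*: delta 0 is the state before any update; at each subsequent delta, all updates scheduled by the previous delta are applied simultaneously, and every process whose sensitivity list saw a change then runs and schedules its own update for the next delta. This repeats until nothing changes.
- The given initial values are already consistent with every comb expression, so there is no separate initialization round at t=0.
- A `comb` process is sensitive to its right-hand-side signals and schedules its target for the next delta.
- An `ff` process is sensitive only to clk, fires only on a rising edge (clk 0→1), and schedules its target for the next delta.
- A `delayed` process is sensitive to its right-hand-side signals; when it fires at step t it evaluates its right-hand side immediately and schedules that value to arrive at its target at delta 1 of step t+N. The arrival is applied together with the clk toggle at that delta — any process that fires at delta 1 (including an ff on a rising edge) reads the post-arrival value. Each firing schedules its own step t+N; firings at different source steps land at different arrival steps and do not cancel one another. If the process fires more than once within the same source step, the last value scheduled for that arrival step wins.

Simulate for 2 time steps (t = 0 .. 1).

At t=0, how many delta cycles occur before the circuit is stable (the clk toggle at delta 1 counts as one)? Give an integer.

t=0 Δ0: v=1 u=1 q=1 y=1 r=1 x=1 p=1 clk=0
  Δ1: clk:0→1
  Δ2: p:1→0
  (2Δ to stable)
t=1 Δ0: v=1 u=1 q=1 y=1 r=1 x=1 p=0 clk=1
  Δ1: clk:1→0
  (1Δ to stable)

2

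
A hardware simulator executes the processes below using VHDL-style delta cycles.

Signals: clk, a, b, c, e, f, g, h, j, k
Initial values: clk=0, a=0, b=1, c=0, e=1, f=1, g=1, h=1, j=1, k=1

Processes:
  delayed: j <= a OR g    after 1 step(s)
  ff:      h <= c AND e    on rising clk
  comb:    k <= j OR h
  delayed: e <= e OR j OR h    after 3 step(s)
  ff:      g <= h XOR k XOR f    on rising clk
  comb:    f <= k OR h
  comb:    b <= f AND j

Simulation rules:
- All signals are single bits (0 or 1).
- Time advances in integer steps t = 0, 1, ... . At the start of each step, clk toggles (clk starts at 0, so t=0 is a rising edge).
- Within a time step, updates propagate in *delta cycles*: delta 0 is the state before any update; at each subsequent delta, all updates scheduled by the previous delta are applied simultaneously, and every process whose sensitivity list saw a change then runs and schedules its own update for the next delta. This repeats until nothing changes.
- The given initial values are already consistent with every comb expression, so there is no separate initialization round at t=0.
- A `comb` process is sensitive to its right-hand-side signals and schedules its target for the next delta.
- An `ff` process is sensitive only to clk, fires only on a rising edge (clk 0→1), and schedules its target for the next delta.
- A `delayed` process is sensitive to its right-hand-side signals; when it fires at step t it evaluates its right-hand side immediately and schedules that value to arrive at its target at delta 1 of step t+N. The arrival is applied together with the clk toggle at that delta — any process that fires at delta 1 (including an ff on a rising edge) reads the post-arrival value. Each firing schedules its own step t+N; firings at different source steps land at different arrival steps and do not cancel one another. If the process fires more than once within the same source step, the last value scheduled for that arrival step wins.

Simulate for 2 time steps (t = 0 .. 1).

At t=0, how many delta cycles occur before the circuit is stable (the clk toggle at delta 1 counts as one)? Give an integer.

t=0 Δ0: f=1 e=1 b=1 g=1 a=0 c=0 j=1 k=1 clk=0 h=1
  Δ1: clk:0→1
  Δ2: h:1→0
  (2Δ to stable)
t=1 Δ0: f=1 e=1 b=1 g=1 a=0 c=0 j=1 k=1 clk=1 h=0
  Δ1: clk:1→0
  (1Δ to stable)

2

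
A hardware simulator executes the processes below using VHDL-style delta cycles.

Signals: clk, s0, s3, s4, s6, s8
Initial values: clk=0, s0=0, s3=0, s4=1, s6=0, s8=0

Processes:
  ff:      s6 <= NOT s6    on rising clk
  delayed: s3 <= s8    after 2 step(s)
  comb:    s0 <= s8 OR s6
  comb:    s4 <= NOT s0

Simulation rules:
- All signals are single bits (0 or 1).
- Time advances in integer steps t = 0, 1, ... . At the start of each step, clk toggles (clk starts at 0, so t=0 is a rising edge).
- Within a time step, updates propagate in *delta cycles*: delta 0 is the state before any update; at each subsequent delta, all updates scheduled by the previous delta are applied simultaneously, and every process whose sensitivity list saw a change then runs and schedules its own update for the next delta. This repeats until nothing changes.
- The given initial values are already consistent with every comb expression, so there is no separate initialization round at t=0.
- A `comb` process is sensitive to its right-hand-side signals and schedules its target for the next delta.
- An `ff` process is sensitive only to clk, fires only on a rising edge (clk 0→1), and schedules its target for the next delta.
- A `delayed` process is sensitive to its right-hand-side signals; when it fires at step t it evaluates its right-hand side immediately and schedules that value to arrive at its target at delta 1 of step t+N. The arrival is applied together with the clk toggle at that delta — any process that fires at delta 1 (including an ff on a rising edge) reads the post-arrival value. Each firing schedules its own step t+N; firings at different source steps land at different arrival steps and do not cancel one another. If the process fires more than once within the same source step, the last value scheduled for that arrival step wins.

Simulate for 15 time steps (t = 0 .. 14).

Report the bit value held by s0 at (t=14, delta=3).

0

t0.Δ0 clk=0 s6=0 s8=0 s4=1 s0=0 s3=0
t0.Δ1 clk=1 s6=0 s8=0 s4=1 s0=0 s3=0
t0.Δ2 clk=1 s6=1 s8=0 s4=1 s0=0 s3=0
t0.Δ3 clk=1 s6=1 s8=0 s4=1 s0=1 s3=0
t0.Δ4 clk=1 s6=1 s8=0 s4=0 s0=1 s3=0
t1.Δ0 clk=1 s6=1 s8=0 s4=0 s0=1 s3=0
t1.Δ1 clk=0 s6=1 s8=0 s4=0 s0=1 s3=0
t2.Δ0 clk=0 s6=1 s8=0 s4=0 s0=1 s3=0
t2.Δ1 clk=1 s6=1 s8=0 s4=0 s0=1 s3=0
t2.Δ2 clk=1 s6=0 s8=0 s4=0 s0=1 s3=0
t2.Δ3 clk=1 s6=0 s8=0 s4=0 s0=0 s3=0
t2.Δ4 clk=1 s6=0 s8=0 s4=1 s0=0 s3=0
t3.Δ0 clk=1 s6=0 s8=0 s4=1 s0=0 s3=0
t3.Δ1 clk=0 s6=0 s8=0 s4=1 s0=0 s3=0
t4.Δ0 clk=0 s6=0 s8=0 s4=1 s0=0 s3=0
t4.Δ1 clk=1 s6=0 s8=0 s4=1 s0=0 s3=0
t4.Δ2 clk=1 s6=1 s8=0 s4=1 s0=0 s3=0
t4.Δ3 clk=1 s6=1 s8=0 s4=1 s0=1 s3=0
t4.Δ4 clk=1 s6=1 s8=0 s4=0 s0=1 s3=0
t5.Δ0 clk=1 s6=1 s8=0 s4=0 s0=1 s3=0
t5.Δ1 clk=0 s6=1 s8=0 s4=0 s0=1 s3=0
t6.Δ0 clk=0 s6=1 s8=0 s4=0 s0=1 s3=0
t6.Δ1 clk=1 s6=1 s8=0 s4=0 s0=1 s3=0
t6.Δ2 clk=1 s6=0 s8=0 s4=0 s0=1 s3=0
t6.Δ3 clk=1 s6=0 s8=0 s4=0 s0=0 s3=0
t6.Δ4 clk=1 s6=0 s8=0 s4=1 s0=0 s3=0
t7.Δ0 clk=1 s6=0 s8=0 s4=1 s0=0 s3=0
t7.Δ1 clk=0 s6=0 s8=0 s4=1 s0=0 s3=0
t8.Δ0 clk=0 s6=0 s8=0 s4=1 s0=0 s3=0
t8.Δ1 clk=1 s6=0 s8=0 s4=1 s0=0 s3=0
t8.Δ2 clk=1 s6=1 s8=0 s4=1 s0=0 s3=0
t8.Δ3 clk=1 s6=1 s8=0 s4=1 s0=1 s3=0
t8.Δ4 clk=1 s6=1 s8=0 s4=0 s0=1 s3=0
t9.Δ0 clk=1 s6=1 s8=0 s4=0 s0=1 s3=0
t9.Δ1 clk=0 s6=1 s8=0 s4=0 s0=1 s3=0
t10.Δ0 clk=0 s6=1 s8=0 s4=0 s0=1 s3=0
t10.Δ1 clk=1 s6=1 s8=0 s4=0 s0=1 s3=0
t10.Δ2 clk=1 s6=0 s8=0 s4=0 s0=1 s3=0
t10.Δ3 clk=1 s6=0 s8=0 s4=0 s0=0 s3=0
t10.Δ4 clk=1 s6=0 s8=0 s4=1 s0=0 s3=0
t11.Δ0 clk=1 s6=0 s8=0 s4=1 s0=0 s3=0
t11.Δ1 clk=0 s6=0 s8=0 s4=1 s0=0 s3=0
t12.Δ0 clk=0 s6=0 s8=0 s4=1 s0=0 s3=0
t12.Δ1 clk=1 s6=0 s8=0 s4=1 s0=0 s3=0
t12.Δ2 clk=1 s6=1 s8=0 s4=1 s0=0 s3=0
t12.Δ3 clk=1 s6=1 s8=0 s4=1 s0=1 s3=0
t12.Δ4 clk=1 s6=1 s8=0 s4=0 s0=1 s3=0
t13.Δ0 clk=1 s6=1 s8=0 s4=0 s0=1 s3=0
t13.Δ1 clk=0 s6=1 s8=0 s4=0 s0=1 s3=0
t14.Δ0 clk=0 s6=1 s8=0 s4=0 s0=1 s3=0
t14.Δ1 clk=1 s6=1 s8=0 s4=0 s0=1 s3=0
t14.Δ2 clk=1 s6=0 s8=0 s4=0 s0=1 s3=0
t14.Δ3 clk=1 s6=0 s8=0 s4=0 s0=0 s3=0
t14.Δ4 clk=1 s6=0 s8=0 s4=1 s0=0 s3=0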